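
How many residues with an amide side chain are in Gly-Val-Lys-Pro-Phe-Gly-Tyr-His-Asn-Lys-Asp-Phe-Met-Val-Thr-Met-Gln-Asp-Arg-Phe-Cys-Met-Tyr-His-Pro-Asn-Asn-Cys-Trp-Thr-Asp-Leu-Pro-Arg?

4

The amide-side-chain residues are Asn (N) and Gln (Q).
Matching residues: Asn9, Gln17, Asn26, Asn27.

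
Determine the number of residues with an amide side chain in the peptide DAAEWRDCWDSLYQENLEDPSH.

2

Asparagine (N) and glutamine (Q) have uncharged amide side chains.
Matching residues: Q14, N16.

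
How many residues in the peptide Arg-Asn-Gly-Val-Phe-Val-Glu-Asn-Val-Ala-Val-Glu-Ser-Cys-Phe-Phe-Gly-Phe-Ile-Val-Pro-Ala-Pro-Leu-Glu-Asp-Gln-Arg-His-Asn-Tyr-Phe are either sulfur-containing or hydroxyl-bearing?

Sulfur-containing: C, M. Hydroxyl-bearing: S, T, Y.
Sulfur-containing residues here: Cys14 (1).
Hydroxyl-bearing residues here: Ser13, Tyr31 (2).
The two groups share no amino acid, so total = 1 + 2 = 3.

3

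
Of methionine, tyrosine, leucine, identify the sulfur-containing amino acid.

methionine

The sulfur-bearing residues are cysteine (–SH) and methionine (–S–CH₃).
Of the listed options, only methionine belongs to this group.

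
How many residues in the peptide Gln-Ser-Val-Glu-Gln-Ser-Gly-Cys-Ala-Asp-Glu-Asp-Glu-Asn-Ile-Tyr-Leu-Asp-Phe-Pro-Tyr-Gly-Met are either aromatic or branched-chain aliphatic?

6

Aromatic: F, W, Y. Branched-chain aliphatic: I, L, V.
Aromatic residues here: Tyr16, Phe19, Tyr21 (3).
Branched-chain aliphatic residues here: Val3, Ile15, Leu17 (3).
The two groups share no amino acid, so total = 3 + 3 = 6.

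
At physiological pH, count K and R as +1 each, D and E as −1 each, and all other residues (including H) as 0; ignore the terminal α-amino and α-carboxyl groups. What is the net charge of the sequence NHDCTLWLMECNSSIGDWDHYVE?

Positive (K, R): none → +0.
Negative (D, E): D3, E10, D17, D19, E23 → −5.
Net charge = (+0) + (−5) = −5.

-5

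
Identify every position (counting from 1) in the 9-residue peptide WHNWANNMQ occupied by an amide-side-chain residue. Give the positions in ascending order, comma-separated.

3, 6, 7, 9

The amide-side-chain residues are Asn (N) and Gln (Q).
Matching residues: N3, N6, N7, Q9.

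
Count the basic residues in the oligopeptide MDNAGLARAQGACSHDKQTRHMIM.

K, R, and H are the three residues with basic side chains (ε-amine, guanidinium, and imidazole respectively).
Matching residues: R8, H15, K17, R20, H21.

5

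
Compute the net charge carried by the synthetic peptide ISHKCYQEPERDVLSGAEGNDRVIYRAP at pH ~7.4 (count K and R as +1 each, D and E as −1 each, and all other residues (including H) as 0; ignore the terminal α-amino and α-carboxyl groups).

Positive (K, R): K4, R11, R22, R26 → +4.
Negative (D, E): E8, E10, D12, E18, D21 → −5.
Net charge = (+4) + (−5) = −1.

-1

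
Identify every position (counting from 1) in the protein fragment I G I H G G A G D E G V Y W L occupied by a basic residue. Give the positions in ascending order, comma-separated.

4

K, R, and H are the three residues with basic side chains (ε-amine, guanidinium, and imidazole respectively).
Matching residues: H4.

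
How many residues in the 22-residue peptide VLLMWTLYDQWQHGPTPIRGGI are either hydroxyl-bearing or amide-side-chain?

Hydroxyl-bearing: S, T, Y. Amide-side-chain: N, Q.
Hydroxyl-bearing residues here: T6, Y8, T16 (3).
Amide-side-chain residues here: Q10, Q12 (2).
The two groups share no amino acid, so total = 3 + 2 = 5.

5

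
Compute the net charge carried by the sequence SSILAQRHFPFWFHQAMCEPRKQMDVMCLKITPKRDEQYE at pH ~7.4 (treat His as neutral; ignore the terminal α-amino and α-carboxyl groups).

+1

Near pH 7.4, K and R contribute +1 each, D and E contribute −1 each, and every other side chain (His included, as stated) is uncharged.
Positive (K, R): R7, R21, K22, K30, K34, R35 → +6.
Negative (D, E): E19, D25, D36, E37, E40 → −5.
Net charge = (+6) + (−5) = +1.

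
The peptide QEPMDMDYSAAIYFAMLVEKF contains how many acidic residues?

4

The acidic residues are Asp (D) and Glu (E), whose side chains end in a carboxylate group.
Matching residues: E2, D5, D7, E19.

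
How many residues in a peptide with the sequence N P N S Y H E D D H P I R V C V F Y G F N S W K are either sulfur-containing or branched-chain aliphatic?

Sulfur-containing: C, M. Branched-chain aliphatic: I, L, V.
Sulfur-containing residues here: C15 (1).
Branched-chain aliphatic residues here: I12, V14, V16 (3).
The two groups share no amino acid, so total = 1 + 3 = 4.

4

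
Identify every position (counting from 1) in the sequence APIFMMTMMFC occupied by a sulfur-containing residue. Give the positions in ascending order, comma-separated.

Only Cys (C) and Met (M) have a sulfur atom in the side chain.
Matching residues: M5, M6, M8, M9, C11.

5, 6, 8, 9, 11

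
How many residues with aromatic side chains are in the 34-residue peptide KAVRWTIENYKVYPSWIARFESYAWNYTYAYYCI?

11

The aromatic amino acids are Phe (F, benzyl), Trp (W, indole), and Tyr (Y, phenol).
Matching residues: W5, Y10, Y13, W16, F20, Y23, W25, Y27, Y29, Y31, Y32.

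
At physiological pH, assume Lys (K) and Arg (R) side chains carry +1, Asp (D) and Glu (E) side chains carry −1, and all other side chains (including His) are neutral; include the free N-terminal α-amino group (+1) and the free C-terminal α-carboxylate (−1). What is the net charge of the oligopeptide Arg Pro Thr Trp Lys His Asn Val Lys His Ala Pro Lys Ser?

Positive (K, R): Arg1, Lys5, Lys9, Lys13 → +4.
Negative (D, E): none → −0.
The N-terminus (+1) and C-terminus (−1) cancel.
Net charge = (+4) + (−0) = +4.

+4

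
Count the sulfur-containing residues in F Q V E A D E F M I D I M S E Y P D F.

Cysteine (C, thiol) and methionine (M, thioether) are the two sulfur-containing amino acids.
Matching residues: M9, M13.

2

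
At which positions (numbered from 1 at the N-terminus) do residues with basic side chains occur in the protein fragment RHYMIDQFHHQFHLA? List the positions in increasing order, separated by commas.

1, 2, 9, 10, 13

The basic amino acids are Lys (K), Arg (R), and His (H).
Matching residues: R1, H2, H9, H10, H13.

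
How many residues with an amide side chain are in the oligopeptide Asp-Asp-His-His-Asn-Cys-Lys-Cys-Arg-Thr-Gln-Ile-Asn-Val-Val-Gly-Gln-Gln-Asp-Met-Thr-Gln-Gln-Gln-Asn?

9

Asparagine (N) and glutamine (Q) have uncharged amide side chains.
Matching residues: Asn5, Gln11, Asn13, Gln17, Gln18, Gln22, Gln23, Gln24, Asn25.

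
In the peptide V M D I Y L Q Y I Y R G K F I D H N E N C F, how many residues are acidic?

3

Only D (aspartate) and E (glutamate) carry a side-chain carboxylic acid.
Matching residues: D3, D16, E19.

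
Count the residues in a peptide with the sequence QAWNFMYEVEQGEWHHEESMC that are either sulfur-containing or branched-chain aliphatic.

4

Sulfur-containing: C, M. Branched-chain aliphatic: I, L, V.
Sulfur-containing residues here: M6, M20, C21 (3).
Branched-chain aliphatic residues here: V9 (1).
The two groups share no amino acid, so total = 3 + 1 = 4.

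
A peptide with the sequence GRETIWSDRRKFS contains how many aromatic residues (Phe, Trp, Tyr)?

Matching residues: W6, F12.

2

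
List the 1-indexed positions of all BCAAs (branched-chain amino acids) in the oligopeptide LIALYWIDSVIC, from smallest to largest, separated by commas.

1, 2, 4, 7, 10, 11

V, L, and I make up the branched-chain aliphatic group.
Matching residues: L1, I2, L4, I7, V10, I11.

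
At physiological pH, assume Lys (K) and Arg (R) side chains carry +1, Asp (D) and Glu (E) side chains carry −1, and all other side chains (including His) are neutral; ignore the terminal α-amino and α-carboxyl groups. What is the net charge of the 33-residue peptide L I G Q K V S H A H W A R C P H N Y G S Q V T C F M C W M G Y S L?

+2

Positive (K, R): K5, R13 → +2.
Negative (D, E): none → −0.
Net charge = (+2) + (−0) = +2.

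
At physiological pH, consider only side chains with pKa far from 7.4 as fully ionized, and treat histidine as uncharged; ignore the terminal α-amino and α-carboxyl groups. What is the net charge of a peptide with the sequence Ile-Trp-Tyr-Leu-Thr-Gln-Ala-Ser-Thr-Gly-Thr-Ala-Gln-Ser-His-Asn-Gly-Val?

At pH ~7.4 the Lys and Arg side chains are protonated (+1), the Asp and Glu side chains are deprotonated (−1), and with His taken as neutral all other side chains carry no charge.
Positive (K, R): none → +0.
Negative (D, E): none → −0.
Net charge = (+0) + (−0) = 0.

0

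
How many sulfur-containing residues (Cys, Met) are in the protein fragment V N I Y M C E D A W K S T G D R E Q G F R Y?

2

Matching residues: M5, C6.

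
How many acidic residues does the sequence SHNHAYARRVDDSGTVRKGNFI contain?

Aspartate (D) and glutamate (E) have carboxylic-acid side chains and are the acidic amino acids.
Matching residues: D11, D12.

2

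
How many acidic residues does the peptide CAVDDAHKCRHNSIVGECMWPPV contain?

3

Aspartate (D) and glutamate (E) have carboxylic-acid side chains and are the acidic amino acids.
Matching residues: D4, D5, E17.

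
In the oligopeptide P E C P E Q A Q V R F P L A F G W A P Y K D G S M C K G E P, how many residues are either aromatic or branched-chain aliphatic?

6

Aromatic: F, W, Y. Branched-chain aliphatic: I, L, V.
Aromatic residues here: F11, F15, W17, Y20 (4).
Branched-chain aliphatic residues here: V9, L13 (2).
The two groups share no amino acid, so total = 4 + 2 = 6.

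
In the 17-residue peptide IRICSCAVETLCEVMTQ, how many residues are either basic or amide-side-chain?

Basic: H, K, R. Amide-side-chain: N, Q.
Basic residues here: R2 (1).
Amide-side-chain residues here: Q17 (1).
The two groups share no amino acid, so total = 1 + 1 = 2.

2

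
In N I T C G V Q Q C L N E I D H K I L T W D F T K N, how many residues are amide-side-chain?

5

The amide-side-chain residues are Asn (N) and Gln (Q).
Matching residues: N1, Q7, Q8, N11, N25.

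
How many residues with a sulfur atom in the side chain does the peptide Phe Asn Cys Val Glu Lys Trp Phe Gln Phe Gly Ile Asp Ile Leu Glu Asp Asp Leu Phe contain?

The sulfur-bearing residues are cysteine (–SH) and methionine (–S–CH₃).
Matching residues: Cys3.

1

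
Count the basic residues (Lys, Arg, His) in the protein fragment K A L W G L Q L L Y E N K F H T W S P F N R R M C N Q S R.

6

Matching residues: K1, K13, H15, R22, R23, R29.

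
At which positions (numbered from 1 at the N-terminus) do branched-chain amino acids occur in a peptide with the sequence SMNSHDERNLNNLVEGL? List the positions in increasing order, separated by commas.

10, 13, 14, 17

V, L, and I make up the branched-chain aliphatic group.
Matching residues: L10, L13, V14, L17.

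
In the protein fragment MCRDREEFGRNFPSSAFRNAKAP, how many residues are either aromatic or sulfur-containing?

Aromatic: F, W, Y. Sulfur-containing: C, M.
Aromatic residues here: F8, F12, F17 (3).
Sulfur-containing residues here: M1, C2 (2).
The two groups share no amino acid, so total = 3 + 2 = 5.

5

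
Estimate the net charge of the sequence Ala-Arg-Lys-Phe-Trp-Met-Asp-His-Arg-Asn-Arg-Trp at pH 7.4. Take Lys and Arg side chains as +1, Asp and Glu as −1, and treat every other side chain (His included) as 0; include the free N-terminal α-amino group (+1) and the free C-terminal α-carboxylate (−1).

Positive (K, R): Arg2, Lys3, Arg9, Arg11 → +4.
Negative (D, E): Asp7 → −1.
The N-terminus (+1) and C-terminus (−1) cancel.
Net charge = (+4) + (−1) = +3.

+3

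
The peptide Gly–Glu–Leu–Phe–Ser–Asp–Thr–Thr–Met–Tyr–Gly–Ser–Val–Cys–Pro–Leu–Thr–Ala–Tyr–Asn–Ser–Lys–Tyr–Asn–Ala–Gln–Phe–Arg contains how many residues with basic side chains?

2

Lysine (K), arginine (R), and histidine (H) have basic, nitrogen-containing side chains.
Matching residues: Lys22, Arg28.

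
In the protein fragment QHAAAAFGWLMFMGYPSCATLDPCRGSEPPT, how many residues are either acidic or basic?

4

Acidic: D, E. Basic: H, K, R.
Acidic residues here: D22, E28 (2).
Basic residues here: H2, R25 (2).
The two groups share no amino acid, so total = 2 + 2 = 4.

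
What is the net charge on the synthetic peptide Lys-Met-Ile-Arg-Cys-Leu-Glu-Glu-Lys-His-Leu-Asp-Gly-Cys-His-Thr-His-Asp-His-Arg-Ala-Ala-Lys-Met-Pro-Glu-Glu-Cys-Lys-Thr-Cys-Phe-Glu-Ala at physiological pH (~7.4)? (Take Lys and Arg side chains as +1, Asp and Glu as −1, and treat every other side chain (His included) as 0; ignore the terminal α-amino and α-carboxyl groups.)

Positive (K, R): Lys1, Arg4, Lys9, Arg20, Lys23, Lys29 → +6.
Negative (D, E): Glu7, Glu8, Asp12, Asp18, Glu26, Glu27, Glu33 → −7.
Net charge = (+6) + (−7) = −1.

-1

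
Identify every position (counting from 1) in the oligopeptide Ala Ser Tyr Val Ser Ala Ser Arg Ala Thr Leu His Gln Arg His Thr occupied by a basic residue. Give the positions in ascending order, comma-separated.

8, 12, 14, 15

Lysine (K), arginine (R), and histidine (H) have basic, nitrogen-containing side chains.
Matching residues: Arg8, His12, Arg14, His15.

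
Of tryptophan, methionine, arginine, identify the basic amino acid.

The basic amino acids are Lys (K), Arg (R), and His (H).
Of the listed options, only arginine belongs to this group.

arginine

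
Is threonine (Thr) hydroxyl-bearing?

The –OH-bearing residues are Ser, Thr (aliphatic alcohols), and Tyr (phenol).
Threonine is in this group.

Yes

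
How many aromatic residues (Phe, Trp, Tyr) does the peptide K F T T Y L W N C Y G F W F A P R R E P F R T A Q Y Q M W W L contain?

Matching residues: F2, Y5, W7, Y10, F12, W13, F14, F21, Y26, W29, W30.

11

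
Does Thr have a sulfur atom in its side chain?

No

Only Cys (C) and Met (M) have a sulfur atom in the side chain.
Threonine is not in this group.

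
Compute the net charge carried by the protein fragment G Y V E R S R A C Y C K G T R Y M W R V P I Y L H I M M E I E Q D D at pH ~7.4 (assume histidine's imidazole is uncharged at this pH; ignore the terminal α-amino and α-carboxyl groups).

0

At pH ~7.4 the Lys and Arg side chains are protonated (+1), the Asp and Glu side chains are deprotonated (−1), and with His taken as neutral all other side chains carry no charge.
Positive (K, R): R5, R7, K12, R15, R19 → +5.
Negative (D, E): E4, E29, E31, D33, D34 → −5.
Net charge = (+5) + (−5) = 0.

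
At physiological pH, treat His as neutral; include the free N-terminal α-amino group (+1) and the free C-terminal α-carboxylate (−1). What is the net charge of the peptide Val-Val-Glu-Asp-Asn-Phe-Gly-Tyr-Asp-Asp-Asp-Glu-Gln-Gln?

-6

Near pH 7.4, K and R contribute +1 each, D and E contribute −1 each, and every other side chain (His included, as stated) is uncharged.
Positive (K, R): none → +0.
Negative (D, E): Glu3, Asp4, Asp9, Asp10, Asp11, Glu12 → −6.
The N-terminus (+1) and C-terminus (−1) cancel.
Net charge = (+0) + (−6) = −6.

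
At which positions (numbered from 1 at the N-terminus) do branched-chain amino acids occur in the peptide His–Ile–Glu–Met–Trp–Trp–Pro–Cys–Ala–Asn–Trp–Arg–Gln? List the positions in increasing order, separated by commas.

2

V, L, and I make up the branched-chain aliphatic group.
Matching residues: Ile2.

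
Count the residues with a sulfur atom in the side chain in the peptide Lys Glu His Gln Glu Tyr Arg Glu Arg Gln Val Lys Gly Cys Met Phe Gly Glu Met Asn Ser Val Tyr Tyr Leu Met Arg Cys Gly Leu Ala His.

Cysteine (C, thiol) and methionine (M, thioether) are the two sulfur-containing amino acids.
Matching residues: Cys14, Met15, Met19, Met26, Cys28.

5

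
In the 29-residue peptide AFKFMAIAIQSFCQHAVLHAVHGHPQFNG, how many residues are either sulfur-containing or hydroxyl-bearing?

Sulfur-containing: C, M. Hydroxyl-bearing: S, T, Y.
Sulfur-containing residues here: M5, C13 (2).
Hydroxyl-bearing residues here: S11 (1).
The two groups share no amino acid, so total = 2 + 1 = 3.

3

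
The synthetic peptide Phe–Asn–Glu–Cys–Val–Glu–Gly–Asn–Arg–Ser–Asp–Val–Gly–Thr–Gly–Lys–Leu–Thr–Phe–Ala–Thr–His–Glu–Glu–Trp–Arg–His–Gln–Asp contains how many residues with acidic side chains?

Aspartate (D) and glutamate (E) have carboxylic-acid side chains and are the acidic amino acids.
Matching residues: Glu3, Glu6, Asp11, Glu23, Glu24, Asp29.

6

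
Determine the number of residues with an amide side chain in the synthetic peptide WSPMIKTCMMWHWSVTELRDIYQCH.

Asparagine (N) and glutamine (Q) have uncharged amide side chains.
Matching residues: Q23.

1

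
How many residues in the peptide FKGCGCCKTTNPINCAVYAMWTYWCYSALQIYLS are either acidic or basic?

2

Acidic: D, E. Basic: H, K, R.
Acidic residues here: none (0).
Basic residues here: K2, K8 (2).
The two groups share no amino acid, so total = 0 + 2 = 2.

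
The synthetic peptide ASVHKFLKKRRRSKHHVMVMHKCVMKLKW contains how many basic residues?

Lysine (K), arginine (R), and histidine (H) have basic, nitrogen-containing side chains.
Matching residues: H4, K5, K8, K9, R10, R11, R12, K14, H15, H16, H21, K22, K26, K28.

14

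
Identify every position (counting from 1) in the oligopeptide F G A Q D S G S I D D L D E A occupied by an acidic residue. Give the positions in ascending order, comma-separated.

Aspartate (D) and glutamate (E) have carboxylic-acid side chains and are the acidic amino acids.
Matching residues: D5, D10, D11, D13, E14.

5, 10, 11, 13, 14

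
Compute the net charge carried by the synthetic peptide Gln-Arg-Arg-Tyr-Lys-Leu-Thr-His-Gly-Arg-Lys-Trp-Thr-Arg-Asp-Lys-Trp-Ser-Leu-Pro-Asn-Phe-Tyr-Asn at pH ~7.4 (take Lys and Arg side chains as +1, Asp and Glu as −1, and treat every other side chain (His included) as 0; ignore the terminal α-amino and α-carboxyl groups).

Positive (K, R): Arg2, Arg3, Lys5, Arg10, Lys11, Arg14, Lys16 → +7.
Negative (D, E): Asp15 → −1.
Net charge = (+7) + (−1) = +6.

+6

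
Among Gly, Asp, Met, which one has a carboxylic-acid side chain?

The acidic residues are Asp (D) and Glu (E), whose side chains end in a carboxylate group.
Of the listed options, only Asp belongs to this group.

Asp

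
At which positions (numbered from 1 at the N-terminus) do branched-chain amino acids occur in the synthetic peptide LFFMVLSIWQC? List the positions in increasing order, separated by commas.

1, 5, 6, 8

Valine (V), leucine (L), and isoleucine (I) are the branched-chain amino acids.
Matching residues: L1, V5, L6, I8.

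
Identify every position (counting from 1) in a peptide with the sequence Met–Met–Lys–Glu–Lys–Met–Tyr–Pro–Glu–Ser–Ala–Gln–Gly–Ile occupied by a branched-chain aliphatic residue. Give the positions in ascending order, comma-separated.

V, L, and I make up the branched-chain aliphatic group.
Matching residues: Ile14.

14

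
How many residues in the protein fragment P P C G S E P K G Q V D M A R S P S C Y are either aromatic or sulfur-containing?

Aromatic: F, W, Y. Sulfur-containing: C, M.
Aromatic residues here: Y20 (1).
Sulfur-containing residues here: C3, M13, C19 (3).
The two groups share no amino acid, so total = 1 + 3 = 4.

4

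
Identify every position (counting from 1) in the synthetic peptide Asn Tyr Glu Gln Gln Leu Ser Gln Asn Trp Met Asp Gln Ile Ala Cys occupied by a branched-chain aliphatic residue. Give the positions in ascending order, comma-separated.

Valine (V), leucine (L), and isoleucine (I) are the branched-chain amino acids.
Matching residues: Leu6, Ile14.

6, 14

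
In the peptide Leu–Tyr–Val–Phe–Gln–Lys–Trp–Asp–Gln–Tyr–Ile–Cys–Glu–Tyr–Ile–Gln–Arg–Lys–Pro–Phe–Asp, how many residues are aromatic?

Phenylalanine (F), tryptophan (W), and tyrosine (Y) have aromatic ring side chains.
Matching residues: Tyr2, Phe4, Trp7, Tyr10, Tyr14, Phe20.

6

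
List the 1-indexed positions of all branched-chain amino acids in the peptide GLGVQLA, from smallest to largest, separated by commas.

2, 4, 6

The BCAAs are Val, Leu, and Ile — aliphatic side chains with a branch point.
Matching residues: L2, V4, L6.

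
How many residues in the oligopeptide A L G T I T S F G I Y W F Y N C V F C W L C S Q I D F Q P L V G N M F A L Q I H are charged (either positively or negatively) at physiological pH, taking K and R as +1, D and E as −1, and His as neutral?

Charged side chains at pH ~7.4: K, R (positive); D, E (negative).
Matching residues: D26.

1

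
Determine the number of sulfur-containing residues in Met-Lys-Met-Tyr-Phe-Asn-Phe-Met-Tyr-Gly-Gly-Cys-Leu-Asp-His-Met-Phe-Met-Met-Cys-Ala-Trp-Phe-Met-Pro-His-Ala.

9

Cysteine (C, thiol) and methionine (M, thioether) are the two sulfur-containing amino acids.
Matching residues: Met1, Met3, Met8, Cys12, Met16, Met18, Met19, Cys20, Met24.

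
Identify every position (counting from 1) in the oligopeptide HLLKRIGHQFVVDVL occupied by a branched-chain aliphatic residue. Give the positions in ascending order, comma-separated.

2, 3, 6, 11, 12, 14, 15

V, L, and I make up the branched-chain aliphatic group.
Matching residues: L2, L3, I6, V11, V12, V14, L15.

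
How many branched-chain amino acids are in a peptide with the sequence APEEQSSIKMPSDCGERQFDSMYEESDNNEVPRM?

The BCAAs are Val, Leu, and Ile — aliphatic side chains with a branch point.
Matching residues: I8, V31.

2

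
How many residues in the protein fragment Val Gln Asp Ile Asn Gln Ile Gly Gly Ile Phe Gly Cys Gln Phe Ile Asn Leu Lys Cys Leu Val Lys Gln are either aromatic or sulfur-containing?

4

Aromatic: F, W, Y. Sulfur-containing: C, M.
Aromatic residues here: Phe11, Phe15 (2).
Sulfur-containing residues here: Cys13, Cys20 (2).
The two groups share no amino acid, so total = 2 + 2 = 4.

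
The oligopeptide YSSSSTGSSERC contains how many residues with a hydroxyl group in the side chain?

The –OH-bearing residues are Ser, Thr (aliphatic alcohols), and Tyr (phenol).
Matching residues: Y1, S2, S3, S4, S5, T6, S8, S9.

8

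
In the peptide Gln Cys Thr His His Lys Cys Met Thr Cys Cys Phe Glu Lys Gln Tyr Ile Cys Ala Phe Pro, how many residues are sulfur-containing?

Only Cys (C) and Met (M) have a sulfur atom in the side chain.
Matching residues: Cys2, Cys7, Met8, Cys10, Cys11, Cys18.

6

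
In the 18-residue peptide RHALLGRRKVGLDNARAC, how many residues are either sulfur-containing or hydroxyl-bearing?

Sulfur-containing: C, M. Hydroxyl-bearing: S, T, Y.
Sulfur-containing residues here: C18 (1).
Hydroxyl-bearing residues here: none (0).
The two groups share no amino acid, so total = 1 + 0 = 1.

1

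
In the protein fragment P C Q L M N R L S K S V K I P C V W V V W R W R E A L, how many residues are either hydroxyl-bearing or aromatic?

Hydroxyl-bearing: S, T, Y. Aromatic: F, W, Y.
Hydroxyl-bearing residues here: S9, S11 (2).
Aromatic residues here: W18, W21, W23 (3).
(Y belongs to both groups, but none appear in this sequence.) Total = 2 + 3 = 5.

5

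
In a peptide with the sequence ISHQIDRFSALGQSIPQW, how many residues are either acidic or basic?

3

Acidic: D, E. Basic: H, K, R.
Acidic residues here: D6 (1).
Basic residues here: H3, R7 (2).
The two groups share no amino acid, so total = 1 + 2 = 3.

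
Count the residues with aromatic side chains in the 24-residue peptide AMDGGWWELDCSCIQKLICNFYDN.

4

The aromatic amino acids are Phe (F, benzyl), Trp (W, indole), and Tyr (Y, phenol).
Matching residues: W6, W7, F21, Y22.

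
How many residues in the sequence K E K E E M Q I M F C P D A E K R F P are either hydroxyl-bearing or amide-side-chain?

1

Hydroxyl-bearing: S, T, Y. Amide-side-chain: N, Q.
Hydroxyl-bearing residues here: none (0).
Amide-side-chain residues here: Q7 (1).
The two groups share no amino acid, so total = 0 + 1 = 1.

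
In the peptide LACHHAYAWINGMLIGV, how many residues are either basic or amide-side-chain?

3

Basic: H, K, R. Amide-side-chain: N, Q.
Basic residues here: H4, H5 (2).
Amide-side-chain residues here: N11 (1).
The two groups share no amino acid, so total = 2 + 1 = 3.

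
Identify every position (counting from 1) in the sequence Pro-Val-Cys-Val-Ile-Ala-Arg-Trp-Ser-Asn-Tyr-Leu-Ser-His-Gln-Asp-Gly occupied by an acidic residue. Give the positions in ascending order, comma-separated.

16

Matching residues: Asp16.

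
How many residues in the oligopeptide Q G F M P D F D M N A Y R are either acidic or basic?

3

Acidic: D, E. Basic: H, K, R.
Acidic residues here: D6, D8 (2).
Basic residues here: R13 (1).
The two groups share no amino acid, so total = 2 + 1 = 3.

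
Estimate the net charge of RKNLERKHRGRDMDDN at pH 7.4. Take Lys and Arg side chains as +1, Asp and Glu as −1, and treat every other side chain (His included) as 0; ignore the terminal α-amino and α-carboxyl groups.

+2

Positive (K, R): R1, K2, R6, K7, R9, R11 → +6.
Negative (D, E): E5, D12, D14, D15 → −4.
Net charge = (+6) + (−4) = +2.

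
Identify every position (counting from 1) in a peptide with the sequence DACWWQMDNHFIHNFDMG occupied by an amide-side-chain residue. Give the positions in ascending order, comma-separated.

6, 9, 14

Only N (asparagine) and Q (glutamine) carry a side-chain carboxamide.
Matching residues: Q6, N9, N14.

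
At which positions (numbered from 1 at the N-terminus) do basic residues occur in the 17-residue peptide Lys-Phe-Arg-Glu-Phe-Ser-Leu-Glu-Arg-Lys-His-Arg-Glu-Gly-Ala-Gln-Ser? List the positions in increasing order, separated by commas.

1, 3, 9, 10, 11, 12

Lysine (K), arginine (R), and histidine (H) have basic, nitrogen-containing side chains.
Matching residues: Lys1, Arg3, Arg9, Lys10, His11, Arg12.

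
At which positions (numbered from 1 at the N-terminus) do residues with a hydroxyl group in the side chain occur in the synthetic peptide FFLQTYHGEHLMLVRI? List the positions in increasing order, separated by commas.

The –OH-bearing residues are Ser, Thr (aliphatic alcohols), and Tyr (phenol).
Matching residues: T5, Y6.

5, 6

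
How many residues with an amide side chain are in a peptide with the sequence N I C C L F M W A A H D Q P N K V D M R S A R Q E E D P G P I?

4

Asparagine (N) and glutamine (Q) have uncharged amide side chains.
Matching residues: N1, Q13, N15, Q24.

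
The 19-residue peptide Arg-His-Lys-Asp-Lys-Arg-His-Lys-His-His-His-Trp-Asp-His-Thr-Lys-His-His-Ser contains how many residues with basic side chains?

14

The basic amino acids are Lys (K), Arg (R), and His (H).
Matching residues: Arg1, His2, Lys3, Lys5, Arg6, His7, Lys8, His9, His10, His11, His14, Lys16, His17, His18.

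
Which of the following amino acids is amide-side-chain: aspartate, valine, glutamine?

glutamine

The amide-side-chain residues are Asn (N) and Gln (Q).
Of the listed options, only glutamine belongs to this group.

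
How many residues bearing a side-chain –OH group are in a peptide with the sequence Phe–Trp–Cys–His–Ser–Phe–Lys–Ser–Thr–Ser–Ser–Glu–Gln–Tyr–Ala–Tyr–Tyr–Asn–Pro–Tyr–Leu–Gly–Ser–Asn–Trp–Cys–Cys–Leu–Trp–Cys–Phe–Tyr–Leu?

11

The –OH-bearing residues are Ser, Thr (aliphatic alcohols), and Tyr (phenol).
Matching residues: Ser5, Ser8, Thr9, Ser10, Ser11, Tyr14, Tyr16, Tyr17, Tyr20, Ser23, Tyr32.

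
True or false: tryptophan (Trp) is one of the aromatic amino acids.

True

F, W, and Y each carry an aromatic ring on the side chain.
Tryptophan is in this group.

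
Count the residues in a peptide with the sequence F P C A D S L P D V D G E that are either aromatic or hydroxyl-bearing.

2

Aromatic: F, W, Y. Hydroxyl-bearing: S, T, Y.
Aromatic residues here: F1 (1).
Hydroxyl-bearing residues here: S6 (1).
(Y belongs to both groups, but none appear in this sequence.) Total = 1 + 1 = 2.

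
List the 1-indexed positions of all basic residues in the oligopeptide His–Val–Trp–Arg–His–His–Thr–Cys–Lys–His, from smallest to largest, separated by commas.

1, 4, 5, 6, 9, 10

K, R, and H are the three residues with basic side chains (ε-amine, guanidinium, and imidazole respectively).
Matching residues: His1, Arg4, His5, His6, Lys9, His10.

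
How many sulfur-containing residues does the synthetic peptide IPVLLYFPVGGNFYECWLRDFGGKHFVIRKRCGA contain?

Cysteine (C, thiol) and methionine (M, thioether) are the two sulfur-containing amino acids.
Matching residues: C16, C32.

2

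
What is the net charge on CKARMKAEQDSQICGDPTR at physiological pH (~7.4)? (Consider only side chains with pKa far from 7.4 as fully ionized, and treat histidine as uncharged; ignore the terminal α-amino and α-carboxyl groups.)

At pH ~7.4 the Lys and Arg side chains are protonated (+1), the Asp and Glu side chains are deprotonated (−1), and with His taken as neutral all other side chains carry no charge.
Positive (K, R): K2, R4, K6, R19 → +4.
Negative (D, E): E8, D10, D16 → −3.
Net charge = (+4) + (−3) = +1.

+1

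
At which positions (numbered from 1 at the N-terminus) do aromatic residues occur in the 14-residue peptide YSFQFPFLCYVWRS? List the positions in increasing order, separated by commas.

F, W, and Y each carry an aromatic ring on the side chain.
Matching residues: Y1, F3, F5, F7, Y10, W12.

1, 3, 5, 7, 10, 12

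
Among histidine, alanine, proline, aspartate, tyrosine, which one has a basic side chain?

histidine

The basic amino acids are Lys (K), Arg (R), and His (H).
Of the listed options, only histidine belongs to this group.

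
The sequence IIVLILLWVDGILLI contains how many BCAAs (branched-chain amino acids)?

The BCAAs are Val, Leu, and Ile — aliphatic side chains with a branch point.
Matching residues: I1, I2, V3, L4, I5, L6, L7, V9, I12, L13, L14, I15.

12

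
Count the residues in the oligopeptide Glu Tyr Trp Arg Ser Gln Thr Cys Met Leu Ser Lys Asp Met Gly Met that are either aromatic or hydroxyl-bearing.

5

Aromatic: F, W, Y. Hydroxyl-bearing: S, T, Y.
Aromatic residues here: Tyr2, Trp3 (2).
Hydroxyl-bearing residues here: Tyr2, Ser5, Thr7, Ser11 (4).
Y is in both groups, so the 1 Y residue must not be double-counted.
Total = 2 + 4 − 1 = 5.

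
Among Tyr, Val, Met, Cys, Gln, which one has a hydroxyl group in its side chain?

Tyr

The –OH-bearing residues are Ser, Thr (aliphatic alcohols), and Tyr (phenol).
Of the listed options, only Tyr belongs to this group.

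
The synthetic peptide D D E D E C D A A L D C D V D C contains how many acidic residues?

Only D (aspartate) and E (glutamate) carry a side-chain carboxylic acid.
Matching residues: D1, D2, E3, D4, E5, D7, D11, D13, D15.

9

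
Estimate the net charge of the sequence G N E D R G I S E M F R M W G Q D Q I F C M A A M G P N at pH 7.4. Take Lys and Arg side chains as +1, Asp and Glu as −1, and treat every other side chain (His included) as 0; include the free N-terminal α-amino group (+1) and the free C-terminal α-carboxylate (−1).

-2

Positive (K, R): R5, R12 → +2.
Negative (D, E): E3, D4, E9, D17 → −4.
The N-terminus (+1) and C-terminus (−1) cancel.
Net charge = (+2) + (−4) = −2.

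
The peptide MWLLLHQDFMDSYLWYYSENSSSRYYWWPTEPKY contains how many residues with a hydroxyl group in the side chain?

S, T, and Y are the three residues with a side-chain hydroxyl.
Matching residues: S12, Y13, Y16, Y17, S18, S21, S22, S23, Y25, Y26, T30, Y34.

12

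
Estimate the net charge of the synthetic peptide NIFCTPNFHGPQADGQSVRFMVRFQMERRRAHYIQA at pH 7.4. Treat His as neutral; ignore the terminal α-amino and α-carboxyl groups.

Near pH 7.4, K and R contribute +1 each, D and E contribute −1 each, and every other side chain (His included, as stated) is uncharged.
Positive (K, R): R19, R23, R28, R29, R30 → +5.
Negative (D, E): D14, E27 → −2.
Net charge = (+5) + (−2) = +3.

+3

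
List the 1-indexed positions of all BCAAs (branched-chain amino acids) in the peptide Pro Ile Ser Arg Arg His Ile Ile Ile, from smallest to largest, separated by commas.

V, L, and I make up the branched-chain aliphatic group.
Matching residues: Ile2, Ile7, Ile8, Ile9.

2, 7, 8, 9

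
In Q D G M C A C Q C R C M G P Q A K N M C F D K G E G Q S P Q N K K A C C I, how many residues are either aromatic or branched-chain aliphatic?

2

Aromatic: F, W, Y. Branched-chain aliphatic: I, L, V.
Aromatic residues here: F21 (1).
Branched-chain aliphatic residues here: I37 (1).
The two groups share no amino acid, so total = 1 + 1 = 2.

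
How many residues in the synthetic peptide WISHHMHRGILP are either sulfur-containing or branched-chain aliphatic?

4

Sulfur-containing: C, M. Branched-chain aliphatic: I, L, V.
Sulfur-containing residues here: M6 (1).
Branched-chain aliphatic residues here: I2, I10, L11 (3).
The two groups share no amino acid, so total = 1 + 3 = 4.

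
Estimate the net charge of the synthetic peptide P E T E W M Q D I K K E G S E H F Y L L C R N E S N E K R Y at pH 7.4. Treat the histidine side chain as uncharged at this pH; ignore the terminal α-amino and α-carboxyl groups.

The side chains ionized at physiological pH are Lys/Arg (+1) and Asp/Glu (−1); with His treated as neutral, nothing else contributes.
Positive (K, R): K10, K11, R22, K28, R29 → +5.
Negative (D, E): E2, E4, D8, E12, E15, E24, E27 → −7.
Net charge = (+5) + (−7) = −2.

-2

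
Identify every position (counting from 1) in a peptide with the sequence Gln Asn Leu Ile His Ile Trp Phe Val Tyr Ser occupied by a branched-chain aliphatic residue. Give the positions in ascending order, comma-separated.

3, 4, 6, 9

Matching residues: Leu3, Ile4, Ile6, Val9.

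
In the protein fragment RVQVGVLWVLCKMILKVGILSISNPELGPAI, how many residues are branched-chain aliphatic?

The BCAAs are Val, Leu, and Ile — aliphatic side chains with a branch point.
Matching residues: V2, V4, V6, L7, V9, L10, I14, L15, V17, I19, L20, I22, L27, I31.

14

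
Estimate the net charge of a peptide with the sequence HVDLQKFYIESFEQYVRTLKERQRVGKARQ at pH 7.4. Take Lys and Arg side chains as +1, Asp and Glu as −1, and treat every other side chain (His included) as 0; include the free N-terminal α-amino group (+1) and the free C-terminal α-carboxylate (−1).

Positive (K, R): K6, R17, K20, R22, R24, K27, R29 → +7.
Negative (D, E): D3, E10, E13, E21 → −4.
The N-terminus (+1) and C-terminus (−1) cancel.
Net charge = (+7) + (−4) = +3.

+3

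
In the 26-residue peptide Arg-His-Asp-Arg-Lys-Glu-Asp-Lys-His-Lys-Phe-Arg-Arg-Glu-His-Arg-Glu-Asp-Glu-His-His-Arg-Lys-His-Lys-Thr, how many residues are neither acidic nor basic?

Acidic: D, E. Basic: K, R, H. All other residues are neither.
Matching residues: Phe11, Thr26.

2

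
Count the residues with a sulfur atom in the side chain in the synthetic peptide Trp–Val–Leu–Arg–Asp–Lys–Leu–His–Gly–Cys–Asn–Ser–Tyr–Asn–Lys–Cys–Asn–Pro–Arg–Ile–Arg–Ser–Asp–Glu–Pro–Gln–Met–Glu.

3

Cysteine (C, thiol) and methionine (M, thioether) are the two sulfur-containing amino acids.
Matching residues: Cys10, Cys16, Met27.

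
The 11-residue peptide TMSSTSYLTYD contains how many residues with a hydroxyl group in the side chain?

8

S, T, and Y are the three residues with a side-chain hydroxyl.
Matching residues: T1, S3, S4, T5, S6, Y7, T9, Y10.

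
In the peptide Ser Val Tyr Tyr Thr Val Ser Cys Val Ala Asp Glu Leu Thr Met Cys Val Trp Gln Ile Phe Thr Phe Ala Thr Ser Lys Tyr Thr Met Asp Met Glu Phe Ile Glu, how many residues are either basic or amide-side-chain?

Basic: H, K, R. Amide-side-chain: N, Q.
Basic residues here: Lys27 (1).
Amide-side-chain residues here: Gln19 (1).
The two groups share no amino acid, so total = 1 + 1 = 2.

2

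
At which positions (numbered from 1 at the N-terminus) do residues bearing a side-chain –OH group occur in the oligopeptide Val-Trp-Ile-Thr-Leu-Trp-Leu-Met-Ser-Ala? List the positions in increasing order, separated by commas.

4, 9

S, T, and Y are the three residues with a side-chain hydroxyl.
Matching residues: Thr4, Ser9.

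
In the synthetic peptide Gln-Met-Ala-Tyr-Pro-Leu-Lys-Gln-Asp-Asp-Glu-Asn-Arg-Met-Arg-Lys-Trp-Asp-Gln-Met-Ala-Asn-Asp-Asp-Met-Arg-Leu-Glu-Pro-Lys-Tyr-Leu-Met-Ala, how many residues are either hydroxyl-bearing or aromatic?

Hydroxyl-bearing: S, T, Y. Aromatic: F, W, Y.
Hydroxyl-bearing residues here: Tyr4, Tyr31 (2).
Aromatic residues here: Tyr4, Trp17, Tyr31 (3).
Y is in both groups, so the 2 Y residues must not be double-counted.
Total = 2 + 3 − 2 = 3.

3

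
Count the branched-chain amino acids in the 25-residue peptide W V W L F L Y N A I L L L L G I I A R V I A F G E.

Valine (V), leucine (L), and isoleucine (I) are the branched-chain amino acids.
Matching residues: V2, L4, L6, I10, L11, L12, L13, L14, I16, I17, V20, I21.

12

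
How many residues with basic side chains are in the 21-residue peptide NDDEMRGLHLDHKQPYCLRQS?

The basic amino acids are Lys (K), Arg (R), and His (H).
Matching residues: R6, H9, H12, K13, R19.

5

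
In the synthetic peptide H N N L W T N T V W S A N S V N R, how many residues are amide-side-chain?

Asparagine (N) and glutamine (Q) have uncharged amide side chains.
Matching residues: N2, N3, N7, N13, N16.

5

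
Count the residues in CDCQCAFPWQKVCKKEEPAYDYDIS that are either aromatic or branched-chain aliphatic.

Aromatic: F, W, Y. Branched-chain aliphatic: I, L, V.
Aromatic residues here: F7, W9, Y20, Y22 (4).
Branched-chain aliphatic residues here: V12, I24 (2).
The two groups share no amino acid, so total = 4 + 2 = 6.

6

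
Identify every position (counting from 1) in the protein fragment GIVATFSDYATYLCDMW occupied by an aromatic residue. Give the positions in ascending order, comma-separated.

6, 9, 12, 17

F, W, and Y each carry an aromatic ring on the side chain.
Matching residues: F6, Y9, Y12, W17.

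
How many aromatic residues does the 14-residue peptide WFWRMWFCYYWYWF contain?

The aromatic amino acids are Phe (F, benzyl), Trp (W, indole), and Tyr (Y, phenol).
Matching residues: W1, F2, W3, W6, F7, Y9, Y10, W11, Y12, W13, F14.

11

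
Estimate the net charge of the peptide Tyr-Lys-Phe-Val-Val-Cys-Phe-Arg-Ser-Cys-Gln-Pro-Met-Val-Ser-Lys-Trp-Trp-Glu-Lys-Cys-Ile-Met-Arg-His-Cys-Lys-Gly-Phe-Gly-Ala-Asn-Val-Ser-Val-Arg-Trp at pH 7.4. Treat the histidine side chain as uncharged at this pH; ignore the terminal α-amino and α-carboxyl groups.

At pH ~7.4 the Lys and Arg side chains are protonated (+1), the Asp and Glu side chains are deprotonated (−1), and with His taken as neutral all other side chains carry no charge.
Positive (K, R): Lys2, Arg8, Lys16, Lys20, Arg24, Lys27, Arg36 → +7.
Negative (D, E): Glu19 → −1.
Net charge = (+7) + (−1) = +6.

+6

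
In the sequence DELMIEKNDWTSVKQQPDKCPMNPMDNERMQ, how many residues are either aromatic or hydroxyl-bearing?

3

Aromatic: F, W, Y. Hydroxyl-bearing: S, T, Y.
Aromatic residues here: W10 (1).
Hydroxyl-bearing residues here: T11, S12 (2).
(Y belongs to both groups, but none appear in this sequence.) Total = 1 + 2 = 3.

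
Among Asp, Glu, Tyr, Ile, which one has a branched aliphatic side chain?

V, L, and I make up the branched-chain aliphatic group.
Of the listed options, only Ile belongs to this group.

Ile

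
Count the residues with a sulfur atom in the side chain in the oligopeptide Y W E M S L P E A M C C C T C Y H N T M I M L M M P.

10

Cysteine (C, thiol) and methionine (M, thioether) are the two sulfur-containing amino acids.
Matching residues: M4, M10, C11, C12, C13, C15, M20, M22, M24, M25.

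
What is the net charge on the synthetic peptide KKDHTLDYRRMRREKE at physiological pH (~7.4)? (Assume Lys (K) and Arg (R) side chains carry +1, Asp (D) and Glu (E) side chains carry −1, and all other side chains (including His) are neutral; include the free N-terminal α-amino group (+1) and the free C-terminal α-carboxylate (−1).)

Positive (K, R): K1, K2, R9, R10, R12, R13, K15 → +7.
Negative (D, E): D3, D7, E14, E16 → −4.
The N-terminus (+1) and C-terminus (−1) cancel.
Net charge = (+7) + (−4) = +3.

+3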